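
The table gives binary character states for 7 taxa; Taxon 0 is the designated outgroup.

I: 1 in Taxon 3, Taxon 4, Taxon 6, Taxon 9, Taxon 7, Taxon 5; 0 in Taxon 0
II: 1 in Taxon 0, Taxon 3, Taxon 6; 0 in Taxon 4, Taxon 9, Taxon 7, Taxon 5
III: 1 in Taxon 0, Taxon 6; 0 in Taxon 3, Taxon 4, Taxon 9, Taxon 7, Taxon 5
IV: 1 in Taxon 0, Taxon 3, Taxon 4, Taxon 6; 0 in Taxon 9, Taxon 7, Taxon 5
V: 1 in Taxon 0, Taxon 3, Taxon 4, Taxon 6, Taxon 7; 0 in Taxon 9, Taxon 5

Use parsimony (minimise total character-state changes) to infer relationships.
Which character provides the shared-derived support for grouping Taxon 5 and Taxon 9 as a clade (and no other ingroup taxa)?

Character polarity is set by the outgroup: the derived state is whichever differs from the outgroup's state, so for II, III, IV, V the derived state is '0', and for the remaining characters it is '1'.
I (derived state '1') is shared by all ingroup taxa — unites the whole ingroup.
II: derived state '0' in Taxon 4, Taxon 5, Taxon 7, and Taxon 9 only — synapomorphy for {Taxon 4, Taxon 5, Taxon 7, Taxon 9}.
Only Taxon 3, Taxon 4, Taxon 5, Taxon 7, and Taxon 9 show the derived state '0' for III, supporting them as a clade.
IV (derived state '0') is shared by Taxon 5, Taxon 7, and Taxon 9 — a synapomorphy uniting that clade.
Only Taxon 5 and Taxon 9 show the derived state '0' for V, supporting them as a clade.
Most parsimonious ingroup topology: ((Taxon 3,(Taxon 4,((Taxon 9,Taxon 5),Taxon 7))),Taxon 6).
The clade {Taxon 5, Taxon 9} is supported by V: its derived state '0' occurs in exactly those taxa and in no other taxon (including the outgroup).

V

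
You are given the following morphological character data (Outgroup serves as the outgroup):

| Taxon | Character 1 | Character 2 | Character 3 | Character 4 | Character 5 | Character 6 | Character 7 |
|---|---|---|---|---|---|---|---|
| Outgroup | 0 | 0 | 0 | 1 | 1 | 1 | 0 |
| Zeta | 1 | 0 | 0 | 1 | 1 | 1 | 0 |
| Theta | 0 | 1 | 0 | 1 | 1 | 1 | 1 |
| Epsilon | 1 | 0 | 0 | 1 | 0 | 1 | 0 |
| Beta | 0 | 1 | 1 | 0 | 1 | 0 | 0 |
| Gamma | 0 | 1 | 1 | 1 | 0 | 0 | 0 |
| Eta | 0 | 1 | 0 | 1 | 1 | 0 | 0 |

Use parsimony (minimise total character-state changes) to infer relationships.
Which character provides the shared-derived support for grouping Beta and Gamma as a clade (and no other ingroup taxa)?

Character polarity is set by the outgroup: the derived state is whichever differs from the outgroup's state, so for Character 4, Character 5, Character 6 the derived state is '0', and for the remaining characters it is '1'.
Only Epsilon and Zeta show the derived state '1' for Character 1, supporting them as a clade.
Only Beta, Eta, Gamma, and Theta show the derived state '1' for Character 2, supporting them as a clade.
Character 3 (derived state '1') is shared by Beta and Gamma — a synapomorphy uniting that clade.
Character 4: derived state '0' in Beta only — an autapomorphy, so it tells us nothing about relationships among taxa.
Character 5 (state '0') occurs in Epsilon and Gamma but conflicts with the nesting implied by the other characters — most parsimoniously interpreted as homoplasy.
Only Beta, Eta, and Gamma show the derived state '0' for Character 6, supporting them as a clade.
Character 7 (derived state '1') is unique to Theta (autapomorphy; uninformative for grouping).
Most parsimonious ingroup topology: ((Zeta,Epsilon),(Theta,((Beta,Gamma),Eta))).
The clade {Beta, Gamma} is supported by Character 3: its derived state '1' occurs in exactly those taxa and in no other taxon (including the outgroup).

Character 3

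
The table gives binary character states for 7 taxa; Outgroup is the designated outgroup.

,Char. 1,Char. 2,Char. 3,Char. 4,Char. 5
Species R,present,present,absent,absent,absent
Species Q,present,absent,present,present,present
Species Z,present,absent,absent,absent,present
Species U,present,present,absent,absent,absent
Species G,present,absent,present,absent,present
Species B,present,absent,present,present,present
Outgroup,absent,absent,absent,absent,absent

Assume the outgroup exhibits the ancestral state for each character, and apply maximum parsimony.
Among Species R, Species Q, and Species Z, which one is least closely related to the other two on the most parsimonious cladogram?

The outgroup has state 'absent' for every character, so 'present' is the derived state throughout.
Char. 1 (derived state 'present') is shared by all ingroup taxa — unites the whole ingroup.
Char. 2 (derived state 'present') is shared by Species R and Species U — a synapomorphy uniting that clade.
Only Species B, Species G, and Species Q show the derived state 'present' for Char. 3, supporting them as a clade.
Char. 4: derived state 'present' in Species B and Species Q only — synapomorphy for {Species B, Species Q}.
Only Species B, Species G, Species Q, and Species Z show the derived state 'present' for Char. 5, supporting them as a clade.
Most parsimonious ingroup topology: ((Species R,Species U),(((Species B,Species Q),Species G),Species Z)).
Species Z and Species Q share a more recent common ancestor with each other than either does with Species R, so Species R is the least closely related of the three.

Species R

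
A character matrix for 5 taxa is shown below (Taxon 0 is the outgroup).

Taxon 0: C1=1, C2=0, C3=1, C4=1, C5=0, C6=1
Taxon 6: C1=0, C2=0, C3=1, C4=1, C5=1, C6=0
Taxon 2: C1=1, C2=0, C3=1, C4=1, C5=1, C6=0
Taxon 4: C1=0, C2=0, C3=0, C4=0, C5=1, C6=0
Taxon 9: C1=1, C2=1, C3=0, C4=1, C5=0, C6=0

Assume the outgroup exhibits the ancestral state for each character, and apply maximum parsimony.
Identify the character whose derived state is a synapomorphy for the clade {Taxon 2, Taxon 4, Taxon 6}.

Character polarity is set by the outgroup: the derived state is whichever differs from the outgroup's state, so for C1, C3, C4, C6 the derived state is '0', and for the remaining characters it is '1'.
C1 (derived state '0') is shared by Taxon 4 and Taxon 6 — a synapomorphy uniting that clade.
C2 (derived state '1') is unique to Taxon 9 (autapomorphy; uninformative for grouping).
C3 groups Taxon 4 and Taxon 9, which is incompatible with the clades supported by the remaining characters; treating it as convergent (homoplasy) costs fewer steps than any alternative tree.
C4 (derived state '0') is unique to Taxon 4 (autapomorphy; uninformative for grouping).
C5: derived state '1' in Taxon 2, Taxon 4, and Taxon 6 only — synapomorphy for {Taxon 2, Taxon 4, Taxon 6}.
C6 (derived state '0') is shared by all ingroup taxa — unites the whole ingroup.
Most parsimonious ingroup topology: (((Taxon 6,Taxon 4),Taxon 2),Taxon 9).
The clade {Taxon 2, Taxon 4, Taxon 6} is supported by C5: its derived state '1' occurs in exactly those taxa and in no other taxon (including the outgroup).

C5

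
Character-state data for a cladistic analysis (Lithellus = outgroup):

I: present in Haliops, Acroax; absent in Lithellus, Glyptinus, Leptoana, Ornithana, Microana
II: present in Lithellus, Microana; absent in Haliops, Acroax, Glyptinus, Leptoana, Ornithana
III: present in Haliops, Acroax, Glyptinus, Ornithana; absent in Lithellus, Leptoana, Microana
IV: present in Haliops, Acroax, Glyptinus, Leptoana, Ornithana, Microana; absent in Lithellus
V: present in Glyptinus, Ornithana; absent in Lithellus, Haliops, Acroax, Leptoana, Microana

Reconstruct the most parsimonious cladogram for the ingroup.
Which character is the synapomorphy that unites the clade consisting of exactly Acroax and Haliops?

Character polarity is set by the outgroup: the derived state is whichever differs from the outgroup's state, so for II the derived state is 'absent', and for the remaining characters it is 'present'.
Only Acroax and Haliops show the derived state 'present' for I, supporting them as a clade.
II (derived state 'absent') is shared by Acroax, Glyptinus, Haliops, Leptoana, and Ornithana — a synapomorphy uniting that clade.
III (derived state 'present') is shared by Acroax, Glyptinus, Haliops, and Ornithana — a synapomorphy uniting that clade.
IV (derived state 'present') is shared by all ingroup taxa — unites the whole ingroup.
Only Glyptinus and Ornithana show the derived state 'present' for V, supporting them as a clade.
Most parsimonious ingroup topology: ((((Haliops,Acroax),(Glyptinus,Ornithana)),Leptoana),Microana).
The clade {Acroax, Haliops} is supported by I: its derived state 'present' occurs in exactly those taxa and in no other taxon (including the outgroup).

I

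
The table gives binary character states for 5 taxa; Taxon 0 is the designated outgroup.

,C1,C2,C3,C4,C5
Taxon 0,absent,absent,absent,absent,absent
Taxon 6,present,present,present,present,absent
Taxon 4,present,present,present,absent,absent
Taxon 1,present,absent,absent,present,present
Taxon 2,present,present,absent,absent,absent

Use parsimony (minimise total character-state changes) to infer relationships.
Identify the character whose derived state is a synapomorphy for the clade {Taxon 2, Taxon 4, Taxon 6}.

C2

The outgroup has state 'absent' for every character, so 'present' is the derived state throughout.
All ingroup taxa share the derived state 'present' for C1; it defines the ingroup but does not resolve relationships within it.
C2: derived state 'present' in Taxon 2, Taxon 4, and Taxon 6 only — synapomorphy for {Taxon 2, Taxon 4, Taxon 6}.
C3 (derived state 'present') is shared by Taxon 4 and Taxon 6 — a synapomorphy uniting that clade.
C4 groups Taxon 1 and Taxon 6, which is incompatible with the clades supported by the remaining characters; treating it as convergent (homoplasy) costs fewer steps than any alternative tree.
C5: derived state 'present' in Taxon 1 only — an autapomorphy, so it tells us nothing about relationships among taxa.
Most parsimonious ingroup topology: (((Taxon 6,Taxon 4),Taxon 2),Taxon 1).
The clade {Taxon 2, Taxon 4, Taxon 6} is supported by C2: its derived state 'present' occurs in exactly those taxa and in no other taxon (including the outgroup).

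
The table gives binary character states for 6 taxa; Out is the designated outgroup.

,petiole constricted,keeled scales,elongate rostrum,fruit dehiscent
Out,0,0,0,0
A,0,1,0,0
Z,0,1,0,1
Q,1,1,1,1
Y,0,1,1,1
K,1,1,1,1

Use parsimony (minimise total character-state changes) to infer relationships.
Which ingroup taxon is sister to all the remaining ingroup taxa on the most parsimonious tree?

A

The outgroup has state '0' for every character, so '1' is the derived state throughout.
petiole constricted (derived state '1') is shared by K and Q — a synapomorphy uniting that clade.
All ingroup taxa share the derived state '1' for keeled scales; it defines the ingroup but does not resolve relationships within it.
elongate rostrum (derived state '1') is shared by K, Q, and Y — a synapomorphy uniting that clade.
Only K, Q, Y, and Z show the derived state '1' for fruit dehiscent, supporting them as a clade.
Most parsimonious ingroup topology: (A,(Z,((Q,K),Y))).
A is sister to the clade containing all other ingroup taxa, so it is the earliest-diverging (most basal) ingroup lineage.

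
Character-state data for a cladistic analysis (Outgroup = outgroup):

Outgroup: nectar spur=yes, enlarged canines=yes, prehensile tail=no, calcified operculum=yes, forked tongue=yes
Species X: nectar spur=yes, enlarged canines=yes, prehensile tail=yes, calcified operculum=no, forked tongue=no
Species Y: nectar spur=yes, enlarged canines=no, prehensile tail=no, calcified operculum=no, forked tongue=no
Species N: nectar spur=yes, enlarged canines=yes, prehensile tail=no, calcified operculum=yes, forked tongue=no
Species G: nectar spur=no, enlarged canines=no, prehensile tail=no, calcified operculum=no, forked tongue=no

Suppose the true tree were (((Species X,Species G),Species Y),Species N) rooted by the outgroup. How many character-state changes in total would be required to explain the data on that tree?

Map each character onto (((Species X,Species G),Species Y),Species N) (rooted by Outgroup) and count the minimum state changes it requires (Fitch parsimony):
nectar spur: 1; enlarged canines: 2; prehensile tail: 1; calcified operculum: 1; forked tongue: 1.
Total tree length = 6.

6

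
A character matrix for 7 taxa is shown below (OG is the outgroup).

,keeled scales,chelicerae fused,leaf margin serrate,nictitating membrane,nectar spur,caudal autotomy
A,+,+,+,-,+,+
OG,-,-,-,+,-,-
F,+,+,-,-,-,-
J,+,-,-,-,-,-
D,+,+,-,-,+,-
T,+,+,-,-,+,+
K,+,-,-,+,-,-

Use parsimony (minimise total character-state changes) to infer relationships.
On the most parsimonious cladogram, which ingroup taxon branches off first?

Character polarity is set by the outgroup: the derived state is whichever differs from the outgroup's state, so for nictitating membrane the derived state is '-', and for the remaining characters it is '+'.
keeled scales (derived state '+') is shared by all ingroup taxa — unites the whole ingroup.
Only A, D, F, and T show the derived state '+' for chelicerae fused, supporting them as a clade.
leaf margin serrate: derived state '+' in A only — an autapomorphy, so it tells us nothing about relationships among taxa.
nictitating membrane (derived state '-') is shared by A, D, F, J, and T — a synapomorphy uniting that clade.
nectar spur (derived state '+') is shared by A, D, and T — a synapomorphy uniting that clade.
Only A and T show the derived state '+' for caudal autotomy, supporting them as a clade.
Most parsimonious ingroup topology: ((J,(F,((T,A),D))),K).
K is sister to the clade containing all other ingroup taxa, so it is the earliest-diverging (most basal) ingroup lineage.

K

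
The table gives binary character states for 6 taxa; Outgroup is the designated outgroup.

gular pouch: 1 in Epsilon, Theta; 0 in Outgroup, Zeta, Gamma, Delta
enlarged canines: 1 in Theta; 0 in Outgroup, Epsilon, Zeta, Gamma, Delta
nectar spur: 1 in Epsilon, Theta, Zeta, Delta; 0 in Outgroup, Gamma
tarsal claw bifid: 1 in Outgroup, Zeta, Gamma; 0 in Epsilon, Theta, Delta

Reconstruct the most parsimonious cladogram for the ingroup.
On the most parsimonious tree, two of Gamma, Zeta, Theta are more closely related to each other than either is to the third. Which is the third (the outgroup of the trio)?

Gamma

Character polarity is set by the outgroup: the derived state is whichever differs from the outgroup's state, so for tarsal claw bifid the derived state is '0', and for the remaining characters it is '1'.
Only Epsilon and Theta show the derived state '1' for gular pouch, supporting them as a clade.
enlarged canines (derived state '1') is unique to Theta (autapomorphy; uninformative for grouping).
nectar spur: derived state '1' in Delta, Epsilon, Theta, and Zeta only — synapomorphy for {Delta, Epsilon, Theta, Zeta}.
tarsal claw bifid: derived state '0' in Delta, Epsilon, and Theta only — synapomorphy for {Delta, Epsilon, Theta}.
Most parsimonious ingroup topology: ((((Epsilon,Theta),Delta),Zeta),Gamma).
Theta and Zeta share a more recent common ancestor with each other than either does with Gamma, so Gamma is the least closely related of the three.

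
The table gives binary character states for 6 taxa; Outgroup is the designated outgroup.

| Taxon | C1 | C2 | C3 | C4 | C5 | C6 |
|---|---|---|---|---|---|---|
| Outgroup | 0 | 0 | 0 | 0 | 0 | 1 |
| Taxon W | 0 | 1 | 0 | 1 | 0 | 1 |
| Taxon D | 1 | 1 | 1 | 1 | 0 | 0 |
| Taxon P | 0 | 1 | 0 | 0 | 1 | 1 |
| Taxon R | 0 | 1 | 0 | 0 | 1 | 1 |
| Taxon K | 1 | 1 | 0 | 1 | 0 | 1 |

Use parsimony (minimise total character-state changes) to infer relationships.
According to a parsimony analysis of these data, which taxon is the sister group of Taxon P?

Character polarity is set by the outgroup: the derived state is whichever differs from the outgroup's state, so for C6 the derived state is '0', and for the remaining characters it is '1'.
Only Taxon D and Taxon K show the derived state '1' for C1, supporting them as a clade.
C2 (derived state '1') is shared by all ingroup taxa — unites the whole ingroup.
C3: derived state '1' in Taxon D only — an autapomorphy, so it tells us nothing about relationships among taxa.
C4: derived state '1' in Taxon D, Taxon K, and Taxon W only — synapomorphy for {Taxon D, Taxon K, Taxon W}.
C5 (derived state '1') is shared by Taxon P and Taxon R — a synapomorphy uniting that clade.
C6 (derived state '0') is unique to Taxon D (autapomorphy; uninformative for grouping).
Most parsimonious ingroup topology: ((Taxon W,(Taxon D,Taxon K)),(Taxon P,Taxon R)).
Taxon P and Taxon R form a cherry on this tree, so they are sister taxa.

Taxon R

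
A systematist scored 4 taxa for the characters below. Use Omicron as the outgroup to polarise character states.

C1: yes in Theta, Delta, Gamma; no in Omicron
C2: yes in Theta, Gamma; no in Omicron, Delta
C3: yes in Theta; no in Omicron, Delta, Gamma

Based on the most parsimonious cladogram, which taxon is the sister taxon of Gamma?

The outgroup has state 'no' for every character, so 'yes' is the derived state throughout.
All ingroup taxa share the derived state 'yes' for C1; it defines the ingroup but does not resolve relationships within it.
C2 (derived state 'yes') is shared by Gamma and Theta — a synapomorphy uniting that clade.
C3: derived state 'yes' in Theta only — an autapomorphy, so it tells us nothing about relationships among taxa.
Most parsimonious ingroup topology: ((Theta,Gamma),Delta).
Gamma and Theta form a cherry on this tree, so they are sister taxa.

Theta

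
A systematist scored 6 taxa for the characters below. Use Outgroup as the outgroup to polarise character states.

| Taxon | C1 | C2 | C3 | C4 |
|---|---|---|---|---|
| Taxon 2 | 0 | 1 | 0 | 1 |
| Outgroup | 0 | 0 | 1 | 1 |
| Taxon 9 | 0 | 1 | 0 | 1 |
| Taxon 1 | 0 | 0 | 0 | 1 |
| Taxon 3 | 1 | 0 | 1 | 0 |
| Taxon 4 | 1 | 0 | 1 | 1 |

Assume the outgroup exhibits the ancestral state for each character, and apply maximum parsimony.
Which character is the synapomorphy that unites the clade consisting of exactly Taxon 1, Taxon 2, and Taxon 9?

Character polarity is set by the outgroup: the derived state is whichever differs from the outgroup's state, so for C3, C4 the derived state is '0', and for the remaining characters it is '1'.
C1: derived state '1' in Taxon 3 and Taxon 4 only — synapomorphy for {Taxon 3, Taxon 4}.
C2: derived state '1' in Taxon 2 and Taxon 9 only — synapomorphy for {Taxon 2, Taxon 9}.
Only Taxon 1, Taxon 2, and Taxon 9 show the derived state '0' for C3, supporting them as a clade.
C4 (derived state '0') is unique to Taxon 3 (autapomorphy; uninformative for grouping).
Most parsimonious ingroup topology: (((Taxon 9,Taxon 2),Taxon 1),(Taxon 4,Taxon 3)).
The clade {Taxon 1, Taxon 2, Taxon 9} is supported by C3: its derived state '0' occurs in exactly those taxa and in no other taxon (including the outgroup).

C3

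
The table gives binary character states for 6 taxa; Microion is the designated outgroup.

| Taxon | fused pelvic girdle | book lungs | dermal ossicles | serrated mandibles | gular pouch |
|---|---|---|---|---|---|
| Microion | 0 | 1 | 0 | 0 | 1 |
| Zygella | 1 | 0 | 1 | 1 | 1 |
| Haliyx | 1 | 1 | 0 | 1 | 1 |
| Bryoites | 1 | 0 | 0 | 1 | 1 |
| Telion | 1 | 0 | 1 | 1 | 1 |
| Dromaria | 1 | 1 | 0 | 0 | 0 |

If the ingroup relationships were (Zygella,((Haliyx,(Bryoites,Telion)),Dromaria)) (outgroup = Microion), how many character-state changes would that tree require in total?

8

Map each character onto (Zygella,((Haliyx,(Bryoites,Telion)),Dromaria)) (rooted by Microion) and count the minimum state changes it requires (Fitch parsimony):
fused pelvic girdle: 1; book lungs: 2; dermal ossicles: 2; serrated mandibles: 2; gular pouch: 1.
Total tree length = 8.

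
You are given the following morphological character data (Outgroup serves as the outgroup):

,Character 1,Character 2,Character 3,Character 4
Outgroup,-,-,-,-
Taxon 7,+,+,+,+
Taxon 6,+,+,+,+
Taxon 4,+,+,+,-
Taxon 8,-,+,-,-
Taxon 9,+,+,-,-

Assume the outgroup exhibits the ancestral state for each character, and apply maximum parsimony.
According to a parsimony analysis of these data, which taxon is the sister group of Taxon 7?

Taxon 6

The outgroup has state '-' for every character, so '+' is the derived state throughout.
Character 1: derived state '+' in Taxon 4, Taxon 6, Taxon 7, and Taxon 9 only — synapomorphy for {Taxon 4, Taxon 6, Taxon 7, Taxon 9}.
Character 2 (derived state '+') is shared by all ingroup taxa — unites the whole ingroup.
Character 3 (derived state '+') is shared by Taxon 4, Taxon 6, and Taxon 7 — a synapomorphy uniting that clade.
Character 4: derived state '+' in Taxon 6 and Taxon 7 only — synapomorphy for {Taxon 6, Taxon 7}.
Most parsimonious ingroup topology: ((((Taxon 7,Taxon 6),Taxon 4),Taxon 9),Taxon 8).
Taxon 7 and Taxon 6 form a cherry on this tree, so they are sister taxa.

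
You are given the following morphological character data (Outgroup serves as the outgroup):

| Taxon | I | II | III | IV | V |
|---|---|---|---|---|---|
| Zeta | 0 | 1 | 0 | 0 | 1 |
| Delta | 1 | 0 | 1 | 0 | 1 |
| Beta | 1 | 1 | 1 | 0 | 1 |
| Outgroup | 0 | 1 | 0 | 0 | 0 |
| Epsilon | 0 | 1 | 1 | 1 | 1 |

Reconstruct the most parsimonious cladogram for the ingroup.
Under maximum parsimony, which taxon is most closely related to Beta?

Delta

Character polarity is set by the outgroup: the derived state is whichever differs from the outgroup's state, so for II the derived state is '0', and for the remaining characters it is '1'.
Only Beta and Delta show the derived state '1' for I, supporting them as a clade.
II (derived state '0') is unique to Delta (autapomorphy; uninformative for grouping).
III: derived state '1' in Beta, Delta, and Epsilon only — synapomorphy for {Beta, Delta, Epsilon}.
IV (derived state '1') is unique to Epsilon (autapomorphy; uninformative for grouping).
All ingroup taxa share the derived state '1' for V; it defines the ingroup but does not resolve relationships within it.
Most parsimonious ingroup topology: (Zeta,((Beta,Delta),Epsilon)).
Beta and Delta form a cherry on this tree, so they are sister taxa.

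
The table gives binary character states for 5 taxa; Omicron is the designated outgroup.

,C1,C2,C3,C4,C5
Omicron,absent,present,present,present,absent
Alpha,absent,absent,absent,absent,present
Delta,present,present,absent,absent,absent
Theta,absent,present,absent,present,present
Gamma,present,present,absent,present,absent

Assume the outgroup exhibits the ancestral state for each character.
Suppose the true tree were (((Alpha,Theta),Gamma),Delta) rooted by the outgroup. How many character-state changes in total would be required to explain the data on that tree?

7

Map each character onto (((Alpha,Theta),Gamma),Delta) (rooted by Omicron) and count the minimum state changes it requires (Fitch parsimony):
C1: 2; C2: 1; C3: 1; C4: 2; C5: 1.
Total tree length = 7.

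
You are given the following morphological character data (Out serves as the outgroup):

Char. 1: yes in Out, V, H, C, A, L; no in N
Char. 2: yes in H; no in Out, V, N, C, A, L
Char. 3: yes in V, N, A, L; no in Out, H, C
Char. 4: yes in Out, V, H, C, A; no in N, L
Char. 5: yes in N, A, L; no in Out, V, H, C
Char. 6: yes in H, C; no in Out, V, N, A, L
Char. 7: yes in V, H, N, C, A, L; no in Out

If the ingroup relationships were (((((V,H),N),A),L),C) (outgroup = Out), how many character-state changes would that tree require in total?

11

Map each character onto (((((V,H),N),A),L),C) (rooted by Out) and count the minimum state changes it requires (Fitch parsimony):
Char. 1: 1; Char. 2: 1; Char. 3: 2; Char. 4: 2; Char. 5: 2; Char. 6: 2; Char. 7: 1.
Total tree length = 11.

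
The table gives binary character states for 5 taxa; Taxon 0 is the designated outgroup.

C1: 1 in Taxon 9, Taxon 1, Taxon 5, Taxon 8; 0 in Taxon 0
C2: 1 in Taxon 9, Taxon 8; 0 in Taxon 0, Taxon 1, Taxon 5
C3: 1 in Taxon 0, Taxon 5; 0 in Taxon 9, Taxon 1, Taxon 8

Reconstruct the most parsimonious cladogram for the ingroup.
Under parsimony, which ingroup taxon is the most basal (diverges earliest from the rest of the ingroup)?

Character polarity is set by the outgroup: the derived state is whichever differs from the outgroup's state, so for C3 the derived state is '0', and for the remaining characters it is '1'.
All ingroup taxa share the derived state '1' for C1; it defines the ingroup but does not resolve relationships within it.
C2 (derived state '1') is shared by Taxon 8 and Taxon 9 — a synapomorphy uniting that clade.
Only Taxon 1, Taxon 8, and Taxon 9 show the derived state '0' for C3, supporting them as a clade.
Most parsimonious ingroup topology: (((Taxon 9,Taxon 8),Taxon 1),Taxon 5).
Taxon 5 is sister to the clade containing all other ingroup taxa, so it is the earliest-diverging (most basal) ingroup lineage.

Taxon 5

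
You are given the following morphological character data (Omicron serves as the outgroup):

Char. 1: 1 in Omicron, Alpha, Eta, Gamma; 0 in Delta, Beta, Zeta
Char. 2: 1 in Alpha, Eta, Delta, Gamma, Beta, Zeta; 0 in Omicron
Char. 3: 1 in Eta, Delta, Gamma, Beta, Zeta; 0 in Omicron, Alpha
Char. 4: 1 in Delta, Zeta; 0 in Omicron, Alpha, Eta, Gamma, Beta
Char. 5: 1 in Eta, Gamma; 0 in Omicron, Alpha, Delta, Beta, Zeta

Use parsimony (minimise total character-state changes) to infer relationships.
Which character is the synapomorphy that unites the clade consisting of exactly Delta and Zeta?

Character polarity is set by the outgroup: the derived state is whichever differs from the outgroup's state, so for Char. 1 the derived state is '0', and for the remaining characters it is '1'.
Char. 1: derived state '0' in Beta, Delta, and Zeta only — synapomorphy for {Beta, Delta, Zeta}.
Char. 2 (derived state '1') is shared by all ingroup taxa — unites the whole ingroup.
Only Beta, Delta, Eta, Gamma, and Zeta show the derived state '1' for Char. 3, supporting them as a clade.
Char. 4: derived state '1' in Delta and Zeta only — synapomorphy for {Delta, Zeta}.
Char. 5: derived state '1' in Eta and Gamma only — synapomorphy for {Eta, Gamma}.
Most parsimonious ingroup topology: (Alpha,((Eta,Gamma),((Delta,Zeta),Beta))).
The clade {Delta, Zeta} is supported by Char. 4: its derived state '1' occurs in exactly those taxa and in no other taxon (including the outgroup).

Char. 4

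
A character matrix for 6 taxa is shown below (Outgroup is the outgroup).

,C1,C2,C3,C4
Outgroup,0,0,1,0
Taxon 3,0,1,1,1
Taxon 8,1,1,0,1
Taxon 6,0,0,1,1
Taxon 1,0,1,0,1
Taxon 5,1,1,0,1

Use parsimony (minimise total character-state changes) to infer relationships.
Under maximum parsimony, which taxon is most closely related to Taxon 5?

Taxon 8

Character polarity is set by the outgroup: the derived state is whichever differs from the outgroup's state, so for C3 the derived state is '0', and for the remaining characters it is '1'.
C1: derived state '1' in Taxon 5 and Taxon 8 only — synapomorphy for {Taxon 5, Taxon 8}.
C2: derived state '1' in Taxon 1, Taxon 3, Taxon 5, and Taxon 8 only — synapomorphy for {Taxon 1, Taxon 3, Taxon 5, Taxon 8}.
Only Taxon 1, Taxon 5, and Taxon 8 show the derived state '0' for C3, supporting them as a clade.
C4 (derived state '1') is shared by all ingroup taxa — unites the whole ingroup.
Most parsimonious ingroup topology: ((Taxon 3,((Taxon 8,Taxon 5),Taxon 1)),Taxon 6).
Taxon 5 and Taxon 8 form a cherry on this tree, so they are sister taxa.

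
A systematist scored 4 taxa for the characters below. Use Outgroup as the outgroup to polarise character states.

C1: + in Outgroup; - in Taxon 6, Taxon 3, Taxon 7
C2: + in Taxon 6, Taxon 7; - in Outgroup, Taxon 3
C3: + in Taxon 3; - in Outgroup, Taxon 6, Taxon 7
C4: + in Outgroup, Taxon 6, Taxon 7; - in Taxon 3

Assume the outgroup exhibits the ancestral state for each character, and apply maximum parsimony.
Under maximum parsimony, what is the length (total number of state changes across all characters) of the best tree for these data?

4

Character polarity is set by the outgroup: the derived state is whichever differs from the outgroup's state, so for C1, C4 the derived state is '-', and for the remaining characters it is '+'.
C1 (derived state '-') is shared by all ingroup taxa — unites the whole ingroup.
C2: derived state '+' in Taxon 6 and Taxon 7 only — synapomorphy for {Taxon 6, Taxon 7}.
C3 (derived state '+') is unique to Taxon 3 (autapomorphy; uninformative for grouping).
C4 (derived state '-') is unique to Taxon 3 (autapomorphy; uninformative for grouping).
Most parsimonious ingroup topology: ((Taxon 6,Taxon 7),Taxon 3).
Changes per character on this tree: C1: 1; C2: 1; C3: 1; C4: 1.
Total = 4.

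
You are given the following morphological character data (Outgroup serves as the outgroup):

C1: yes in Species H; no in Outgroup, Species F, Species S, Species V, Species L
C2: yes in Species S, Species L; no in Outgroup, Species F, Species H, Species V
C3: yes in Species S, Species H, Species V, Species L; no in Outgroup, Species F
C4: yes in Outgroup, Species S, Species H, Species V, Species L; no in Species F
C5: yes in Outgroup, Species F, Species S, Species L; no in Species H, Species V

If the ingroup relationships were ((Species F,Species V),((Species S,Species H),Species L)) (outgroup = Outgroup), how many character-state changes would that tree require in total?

8

Map each character onto ((Species F,Species V),((Species S,Species H),Species L)) (rooted by Outgroup) and count the minimum state changes it requires (Fitch parsimony):
C1: 1; C2: 2; C3: 2; C4: 1; C5: 2.
Total tree length = 8.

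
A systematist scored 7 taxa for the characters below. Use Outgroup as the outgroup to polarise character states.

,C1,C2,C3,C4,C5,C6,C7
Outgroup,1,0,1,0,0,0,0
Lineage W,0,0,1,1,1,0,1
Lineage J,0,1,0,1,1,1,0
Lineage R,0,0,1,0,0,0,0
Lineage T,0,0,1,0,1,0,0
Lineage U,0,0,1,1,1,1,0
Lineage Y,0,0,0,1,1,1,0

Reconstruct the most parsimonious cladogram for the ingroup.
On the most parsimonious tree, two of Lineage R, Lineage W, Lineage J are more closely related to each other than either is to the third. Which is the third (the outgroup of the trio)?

Lineage R

Character polarity is set by the outgroup: the derived state is whichever differs from the outgroup's state, so for C1, C3 the derived state is '0', and for the remaining characters it is '1'.
C1 (derived state '0') is shared by all ingroup taxa — unites the whole ingroup.
C2: derived state '1' in Lineage J only — an autapomorphy, so it tells us nothing about relationships among taxa.
C3 (derived state '0') is shared by Lineage J and Lineage Y — a synapomorphy uniting that clade.
C4 (derived state '1') is shared by Lineage J, Lineage U, Lineage W, and Lineage Y — a synapomorphy uniting that clade.
Only Lineage J, Lineage T, Lineage U, Lineage W, and Lineage Y show the derived state '1' for C5, supporting them as a clade.
C6: derived state '1' in Lineage J, Lineage U, and Lineage Y only — synapomorphy for {Lineage J, Lineage U, Lineage Y}.
C7: derived state '1' in Lineage W only — an autapomorphy, so it tells us nothing about relationships among taxa.
Most parsimonious ingroup topology: (((Lineage W,((Lineage J,Lineage Y),Lineage U)),Lineage T),Lineage R).
Lineage J and Lineage W share a more recent common ancestor with each other than either does with Lineage R, so Lineage R is the least closely related of the three.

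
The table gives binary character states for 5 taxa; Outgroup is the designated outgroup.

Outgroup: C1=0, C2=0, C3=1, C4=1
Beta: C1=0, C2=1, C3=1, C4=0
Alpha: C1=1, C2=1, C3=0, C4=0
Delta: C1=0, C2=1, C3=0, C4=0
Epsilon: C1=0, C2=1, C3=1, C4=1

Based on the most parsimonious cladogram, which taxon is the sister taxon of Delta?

Alpha

Character polarity is set by the outgroup: the derived state is whichever differs from the outgroup's state, so for C3, C4 the derived state is '0', and for the remaining characters it is '1'.
C1 (derived state '1') is unique to Alpha (autapomorphy; uninformative for grouping).
All ingroup taxa share the derived state '1' for C2; it defines the ingroup but does not resolve relationships within it.
C3 (derived state '0') is shared by Alpha and Delta — a synapomorphy uniting that clade.
Only Alpha, Beta, and Delta show the derived state '0' for C4, supporting them as a clade.
Most parsimonious ingroup topology: ((Beta,(Alpha,Delta)),Epsilon).
Delta and Alpha form a cherry on this tree, so they are sister taxa.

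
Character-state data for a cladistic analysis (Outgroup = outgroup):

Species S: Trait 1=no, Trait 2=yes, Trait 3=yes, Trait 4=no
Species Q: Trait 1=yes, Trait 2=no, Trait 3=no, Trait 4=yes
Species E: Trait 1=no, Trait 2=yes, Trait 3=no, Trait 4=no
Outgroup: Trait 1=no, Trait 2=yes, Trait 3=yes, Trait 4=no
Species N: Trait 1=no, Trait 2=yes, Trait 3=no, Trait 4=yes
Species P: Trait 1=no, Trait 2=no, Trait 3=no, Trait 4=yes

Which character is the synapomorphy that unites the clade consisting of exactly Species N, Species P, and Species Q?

Character polarity is set by the outgroup: the derived state is whichever differs from the outgroup's state, so for Trait 2, Trait 3 the derived state is 'no', and for the remaining characters it is 'yes'.
Trait 1: derived state 'yes' in Species Q only — an autapomorphy, so it tells us nothing about relationships among taxa.
Trait 2 (derived state 'no') is shared by Species P and Species Q — a synapomorphy uniting that clade.
Trait 3: derived state 'no' in Species E, Species N, Species P, and Species Q only — synapomorphy for {Species E, Species N, Species P, Species Q}.
Only Species N, Species P, and Species Q show the derived state 'yes' for Trait 4, supporting them as a clade.
Most parsimonious ingroup topology: ((((Species P,Species Q),Species N),Species E),Species S).
The clade {Species N, Species P, Species Q} is supported by Trait 4: its derived state 'yes' occurs in exactly those taxa and in no other taxon (including the outgroup).

Trait 4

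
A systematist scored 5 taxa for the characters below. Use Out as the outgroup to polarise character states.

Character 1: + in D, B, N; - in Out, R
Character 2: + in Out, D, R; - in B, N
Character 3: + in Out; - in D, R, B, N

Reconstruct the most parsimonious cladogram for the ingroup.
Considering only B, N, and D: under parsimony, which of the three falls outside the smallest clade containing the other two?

D

Character polarity is set by the outgroup: the derived state is whichever differs from the outgroup's state, so for Character 2, Character 3 the derived state is '-', and for the remaining characters it is '+'.
Character 1 (derived state '+') is shared by B, D, and N — a synapomorphy uniting that clade.
Only B and N show the derived state '-' for Character 2, supporting them as a clade.
Character 3 (derived state '-') is shared by all ingroup taxa — unites the whole ingroup.
Most parsimonious ingroup topology: ((D,(B,N)),R).
N and B share a more recent common ancestor with each other than either does with D, so D is the least closely related of the three.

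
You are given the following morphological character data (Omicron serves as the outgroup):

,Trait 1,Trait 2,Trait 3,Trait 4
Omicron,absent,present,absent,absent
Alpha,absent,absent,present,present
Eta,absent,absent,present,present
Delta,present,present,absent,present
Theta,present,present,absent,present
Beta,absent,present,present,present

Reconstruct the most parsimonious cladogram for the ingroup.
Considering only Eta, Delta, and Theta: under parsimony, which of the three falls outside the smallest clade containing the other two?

Character polarity is set by the outgroup: the derived state is whichever differs from the outgroup's state, so for Trait 2 the derived state is 'absent', and for the remaining characters it is 'present'.
Trait 1: derived state 'present' in Delta and Theta only — synapomorphy for {Delta, Theta}.
Only Alpha and Eta show the derived state 'absent' for Trait 2, supporting them as a clade.
Trait 3: derived state 'present' in Alpha, Beta, and Eta only — synapomorphy for {Alpha, Beta, Eta}.
All ingroup taxa share the derived state 'present' for Trait 4; it defines the ingroup but does not resolve relationships within it.
Most parsimonious ingroup topology: (((Alpha,Eta),Beta),(Delta,Theta)).
Delta and Theta share a more recent common ancestor with each other than either does with Eta, so Eta is the least closely related of the three.

Eta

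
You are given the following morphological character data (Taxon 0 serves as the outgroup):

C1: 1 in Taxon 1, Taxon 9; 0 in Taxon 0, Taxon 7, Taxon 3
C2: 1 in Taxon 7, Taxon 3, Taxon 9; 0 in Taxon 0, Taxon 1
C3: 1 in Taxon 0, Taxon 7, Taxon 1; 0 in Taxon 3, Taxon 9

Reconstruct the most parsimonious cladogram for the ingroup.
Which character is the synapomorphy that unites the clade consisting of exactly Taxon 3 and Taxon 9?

C3

Character polarity is set by the outgroup: the derived state is whichever differs from the outgroup's state, so for C3 the derived state is '0', and for the remaining characters it is '1'.
C1 (state '1') occurs in Taxon 1 and Taxon 9 but conflicts with the nesting implied by the other characters — most parsimoniously interpreted as homoplasy.
Only Taxon 3, Taxon 7, and Taxon 9 show the derived state '1' for C2, supporting them as a clade.
Only Taxon 3 and Taxon 9 show the derived state '0' for C3, supporting them as a clade.
Most parsimonious ingroup topology: ((Taxon 7,(Taxon 3,Taxon 9)),Taxon 1).
The clade {Taxon 3, Taxon 9} is supported by C3: its derived state '0' occurs in exactly those taxa and in no other taxon (including the outgroup).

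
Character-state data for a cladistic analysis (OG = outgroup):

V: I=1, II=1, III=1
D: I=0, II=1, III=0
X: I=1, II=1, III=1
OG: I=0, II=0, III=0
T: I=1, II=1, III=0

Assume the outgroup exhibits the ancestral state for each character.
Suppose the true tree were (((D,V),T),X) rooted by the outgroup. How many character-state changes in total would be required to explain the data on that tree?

5

Map each character onto (((D,V),T),X) (rooted by OG) and count the minimum state changes it requires (Fitch parsimony):
I: 2; II: 1; III: 2.
Total tree length = 5.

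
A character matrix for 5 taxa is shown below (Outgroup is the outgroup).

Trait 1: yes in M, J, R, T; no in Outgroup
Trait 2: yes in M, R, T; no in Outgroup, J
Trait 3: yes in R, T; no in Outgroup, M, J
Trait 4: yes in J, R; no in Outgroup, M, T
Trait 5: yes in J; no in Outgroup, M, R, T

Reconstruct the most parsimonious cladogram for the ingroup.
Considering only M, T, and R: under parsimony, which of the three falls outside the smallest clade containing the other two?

The outgroup has state 'no' for every character, so 'yes' is the derived state throughout.
Trait 1 (derived state 'yes') is shared by all ingroup taxa — unites the whole ingroup.
Only M, R, and T show the derived state 'yes' for Trait 2, supporting them as a clade.
Trait 3: derived state 'yes' in R and T only — synapomorphy for {R, T}.
Trait 4 groups J and R, which is incompatible with the clades supported by the remaining characters; treating it as convergent (homoplasy) costs fewer steps than any alternative tree.
Trait 5 (derived state 'yes') is unique to J (autapomorphy; uninformative for grouping).
Most parsimonious ingroup topology: ((M,(R,T)),J).
T and R share a more recent common ancestor with each other than either does with M, so M is the least closely related of the three.

M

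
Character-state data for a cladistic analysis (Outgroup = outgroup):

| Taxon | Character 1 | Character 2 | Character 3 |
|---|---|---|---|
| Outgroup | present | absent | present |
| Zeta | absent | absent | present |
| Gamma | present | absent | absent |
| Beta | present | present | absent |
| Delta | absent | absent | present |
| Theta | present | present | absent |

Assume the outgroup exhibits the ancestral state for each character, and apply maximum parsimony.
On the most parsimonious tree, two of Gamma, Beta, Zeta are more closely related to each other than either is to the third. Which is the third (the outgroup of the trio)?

Zeta

Character polarity is set by the outgroup: the derived state is whichever differs from the outgroup's state, so for Character 1, Character 3 the derived state is 'absent', and for the remaining characters it is 'present'.
Only Delta and Zeta show the derived state 'absent' for Character 1, supporting them as a clade.
Character 2: derived state 'present' in Beta and Theta only — synapomorphy for {Beta, Theta}.
Character 3 (derived state 'absent') is shared by Beta, Gamma, and Theta — a synapomorphy uniting that clade.
Most parsimonious ingroup topology: ((Zeta,Delta),(Gamma,(Beta,Theta))).
Beta and Gamma share a more recent common ancestor with each other than either does with Zeta, so Zeta is the least closely related of the three.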